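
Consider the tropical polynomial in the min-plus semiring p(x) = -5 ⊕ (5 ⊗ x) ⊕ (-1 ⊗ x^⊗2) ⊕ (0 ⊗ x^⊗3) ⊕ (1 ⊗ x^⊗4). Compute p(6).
p(6) = -5

A tropical monomial a ⊗ x^⊗i evaluates to a + i · x. Evaluating each term at x = 6:
  Term 0 contributes -5 + 0 · 6 = -5
  Term 1 contributes 5 + 1 · 6 = 11
  Term 2 contributes -1 + 2 · 6 = 11
  Term 3 contributes 0 + 3 · 6 = 18
  Term 4 contributes 1 + 4 · 6 = 25
p(6) = ⊕ of these = min[-5, 11, 11, 18, 25] = -5.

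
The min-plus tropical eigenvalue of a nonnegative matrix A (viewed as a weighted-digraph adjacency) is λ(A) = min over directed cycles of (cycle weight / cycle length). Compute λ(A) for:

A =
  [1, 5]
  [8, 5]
λ(A) = 1

Enumerate directed cycles and compute their means (weight / length). Sample:
  cycle 0 → 0: weight = 1, length = 1, mean = 1/1 ≈ 1.000
  cycle 1 → 1: weight = 5, length = 1, mean = 5/1 ≈ 5.000
  cycle 0 → 1 → 0: weight = 13, length = 2, mean = 13/2 ≈ 6.500
  cycle 1 → 0 → 1: weight = 13, length = 2, mean = 13/2 ≈ 6.500
Minimum mean = 1.000, attained e.g. along the cycle 0 → 0 with weight 1 and length 1. So λ(A) = 1/1 = 1.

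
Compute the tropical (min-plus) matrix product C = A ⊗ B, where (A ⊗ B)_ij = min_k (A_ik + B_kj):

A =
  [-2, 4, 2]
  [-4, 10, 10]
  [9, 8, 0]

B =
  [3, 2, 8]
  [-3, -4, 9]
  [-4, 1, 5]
A ⊗ B =
  [-2, 0, 6]
  [-1, -2, 4]
  [-4, 1, 5]

Apply the min-plus product entry-by-entry:
  C[0][0] = min over k of (A[0][0] + B[0][0] = -2 + 3 = 1, A[0][1] + B[1][0] = 4 + -3 = 1, A[0][2] + B[2][0] = 2 + -4 = -2) = -2 (attained at k = 2)
  C[0][1] = min over k of (A[0][0] + B[0][1] = -2 + 2 = 0, A[0][1] + B[1][1] = 4 + -4 = 0, A[0][2] + B[2][1] = 2 + 1 = 3) = 0 (attained at k = 0)
  C[0][2] = min over k of (A[0][0] + B[0][2] = -2 + 8 = 6, A[0][1] + B[1][2] = 4 + 9 = 13, A[0][2] + B[2][2] = 2 + 5 = 7) = 6 (attained at k = 0)
  C[1][0] = min over k of (A[1][0] + B[0][0] = -4 + 3 = -1, A[1][1] + B[1][0] = 10 + -3 = 7, A[1][2] + B[2][0] = 10 + -4 = 6) = -1 (attained at k = 0)
  C[1][1] = min over k of (A[1][0] + B[0][1] = -4 + 2 = -2, A[1][1] + B[1][1] = 10 + -4 = 6, A[1][2] + B[2][1] = 10 + 1 = 11) = -2 (attained at k = 0)
  C[1][2] = min over k of (A[1][0] + B[0][2] = -4 + 8 = 4, A[1][1] + B[1][2] = 10 + 9 = 19, A[1][2] + B[2][2] = 10 + 5 = 15) = 4 (attained at k = 0)
  C[2][0] = min over k of (A[2][0] + B[0][0] = 9 + 3 = 12, A[2][1] + B[1][0] = 8 + -3 = 5, A[2][2] + B[2][0] = 0 + -4 = -4) = -4 (attained at k = 2)
  C[2][1] = min over k of (A[2][0] + B[0][1] = 9 + 2 = 11, A[2][1] + B[1][1] = 8 + -4 = 4, A[2][2] + B[2][1] = 0 + 1 = 1) = 1 (attained at k = 2)
  C[2][2] = min over k of (A[2][0] + B[0][2] = 9 + 8 = 17, A[2][1] + B[1][2] = 8 + 9 = 17, A[2][2] + B[2][2] = 0 + 5 = 5) = 5 (attained at k = 2)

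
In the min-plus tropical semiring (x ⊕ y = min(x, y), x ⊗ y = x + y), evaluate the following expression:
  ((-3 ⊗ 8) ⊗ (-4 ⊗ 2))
((-3 ⊗ 8) ⊗ (-4 ⊗ 2)) = 3

Expand innermost to outermost. Recall ⊕ takes the minimum of its arguments and ⊗ takes their sum. Working out the expression ((-3 ⊗ 8) ⊗ (-4 ⊗ 2)) gives 3.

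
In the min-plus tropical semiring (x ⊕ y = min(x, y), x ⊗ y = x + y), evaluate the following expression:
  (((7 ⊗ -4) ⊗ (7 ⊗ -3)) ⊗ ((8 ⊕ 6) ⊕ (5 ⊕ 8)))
(((7 ⊗ -4) ⊗ (7 ⊗ -3)) ⊗ ((8 ⊕ 6) ⊕ (5 ⊕ 8))) = 12

Expand innermost to outermost. Recall ⊕ takes the minimum of its arguments and ⊗ takes their sum. Working out the expression (((7 ⊗ -4) ⊗ (7 ⊗ -3)) ⊗ ((8 ⊕ 6) ⊕ (5 ⊕ 8))) gives 12.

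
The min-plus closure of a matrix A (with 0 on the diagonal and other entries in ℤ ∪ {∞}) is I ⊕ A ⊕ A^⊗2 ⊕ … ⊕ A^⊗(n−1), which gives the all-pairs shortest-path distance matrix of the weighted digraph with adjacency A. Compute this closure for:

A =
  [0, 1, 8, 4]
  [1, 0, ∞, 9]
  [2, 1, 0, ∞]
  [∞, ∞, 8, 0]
Closure =
  [0, 1, 8, 4]
  [1, 0, 9, 5]
  [2, 1, 0, 6]
  [10, 9, 8, 0]

This is the Floyd-Warshall all-pairs shortest-path computation. For each intermediate vertex k = 0, 1, …, 3, update dist[i][j] ← min(dist[i][j], dist[i][k] + dist[k][j]). The final matrix gives, for each (i, j), the minimum total weight of any directed path from i to j (possibly empty when i = j).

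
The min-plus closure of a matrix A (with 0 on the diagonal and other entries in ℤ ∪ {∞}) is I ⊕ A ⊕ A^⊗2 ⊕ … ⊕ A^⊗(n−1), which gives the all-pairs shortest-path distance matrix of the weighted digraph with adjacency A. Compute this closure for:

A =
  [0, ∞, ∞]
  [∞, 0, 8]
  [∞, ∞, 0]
Closure =
  [0, ∞, ∞]
  [∞, 0, 8]
  [∞, ∞, 0]

This is the Floyd-Warshall all-pairs shortest-path computation. For each intermediate vertex k = 0, 1, …, 2, update dist[i][j] ← min(dist[i][j], dist[i][k] + dist[k][j]). The final matrix gives, for each (i, j), the minimum total weight of any directed path from i to j (possibly empty when i = j).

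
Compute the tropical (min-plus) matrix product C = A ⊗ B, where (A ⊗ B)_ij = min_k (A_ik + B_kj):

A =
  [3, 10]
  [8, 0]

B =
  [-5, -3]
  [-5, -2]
A ⊗ B =
  [-2, 0]
  [-5, -2]

Apply the min-plus product entry-by-entry:
  C[0][0] = min over k of (A[0][0] + B[0][0] = 3 + -5 = -2, A[0][1] + B[1][0] = 10 + -5 = 5) = -2 (attained at k = 0)
  C[0][1] = min over k of (A[0][0] + B[0][1] = 3 + -3 = 0, A[0][1] + B[1][1] = 10 + -2 = 8) = 0 (attained at k = 0)
  C[1][0] = min over k of (A[1][0] + B[0][0] = 8 + -5 = 3, A[1][1] + B[1][0] = 0 + -5 = -5) = -5 (attained at k = 1)
  C[1][1] = min over k of (A[1][0] + B[0][1] = 8 + -3 = 5, A[1][1] + B[1][1] = 0 + -2 = -2) = -2 (attained at k = 1)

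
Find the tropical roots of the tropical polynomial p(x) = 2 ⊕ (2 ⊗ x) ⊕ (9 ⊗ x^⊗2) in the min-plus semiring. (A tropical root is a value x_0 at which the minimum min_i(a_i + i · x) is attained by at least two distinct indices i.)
Roots: {-7, 0}

Each tropical root is a break point of the lower envelope of the lines y = a_i + i · x (there are 3 lines, with slopes 0, 1, ..., 2). Only the lines that attain the minimum somewhere contribute to roots; other lines are dominated. Here the surviving (envelope) indices are i = 2, i = 1, i = 0.
Intersections between consecutive envelope lines give the roots: for adjacent envelope indices i < j the intersection is x = (a_i − a_j) / (j − i). Reading off the sorted break points: {-7, 0}.
Verification: at each break x_0, at least two indices attain the minimum of min_i(a_i + i · x_0).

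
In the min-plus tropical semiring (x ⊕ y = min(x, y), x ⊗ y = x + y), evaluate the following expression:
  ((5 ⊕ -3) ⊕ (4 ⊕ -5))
((5 ⊕ -3) ⊕ (4 ⊕ -5)) = -5

Expand innermost to outermost. Recall ⊕ takes the minimum of its arguments and ⊗ takes their sum. Working out the expression ((5 ⊕ -3) ⊕ (4 ⊕ -5)) gives -5.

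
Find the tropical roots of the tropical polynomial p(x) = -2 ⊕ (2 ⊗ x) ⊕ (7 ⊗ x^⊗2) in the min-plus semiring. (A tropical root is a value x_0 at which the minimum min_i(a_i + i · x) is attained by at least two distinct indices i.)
Roots: {-5, -4}

Each tropical root is a break point of the lower envelope of the lines y = a_i + i · x (there are 3 lines, with slopes 0, 1, ..., 2). Only the lines that attain the minimum somewhere contribute to roots; other lines are dominated. Here the surviving (envelope) indices are i = 2, i = 1, i = 0.
Intersections between consecutive envelope lines give the roots: for adjacent envelope indices i < j the intersection is x = (a_i − a_j) / (j − i). Reading off the sorted break points: {-5, -4}.
Verification: at each break x_0, at least two indices attain the minimum of min_i(a_i + i · x_0).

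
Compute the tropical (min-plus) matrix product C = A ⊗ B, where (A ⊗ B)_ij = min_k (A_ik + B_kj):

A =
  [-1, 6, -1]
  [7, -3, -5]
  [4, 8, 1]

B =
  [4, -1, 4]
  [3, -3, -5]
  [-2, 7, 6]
A ⊗ B =
  [-3, -2, 1]
  [-7, -6, -8]
  [-1, 3, 3]

Apply the min-plus product entry-by-entry:
  C[0][0] = min over k of (A[0][0] + B[0][0] = -1 + 4 = 3, A[0][1] + B[1][0] = 6 + 3 = 9, A[0][2] + B[2][0] = -1 + -2 = -3) = -3 (attained at k = 2)
  C[0][1] = min over k of (A[0][0] + B[0][1] = -1 + -1 = -2, A[0][1] + B[1][1] = 6 + -3 = 3, A[0][2] + B[2][1] = -1 + 7 = 6) = -2 (attained at k = 0)
  C[0][2] = min over k of (A[0][0] + B[0][2] = -1 + 4 = 3, A[0][1] + B[1][2] = 6 + -5 = 1, A[0][2] + B[2][2] = -1 + 6 = 5) = 1 (attained at k = 1)
  C[1][0] = min over k of (A[1][0] + B[0][0] = 7 + 4 = 11, A[1][1] + B[1][0] = -3 + 3 = 0, A[1][2] + B[2][0] = -5 + -2 = -7) = -7 (attained at k = 2)
  C[1][1] = min over k of (A[1][0] + B[0][1] = 7 + -1 = 6, A[1][1] + B[1][1] = -3 + -3 = -6, A[1][2] + B[2][1] = -5 + 7 = 2) = -6 (attained at k = 1)
  C[1][2] = min over k of (A[1][0] + B[0][2] = 7 + 4 = 11, A[1][1] + B[1][2] = -3 + -5 = -8, A[1][2] + B[2][2] = -5 + 6 = 1) = -8 (attained at k = 1)
  C[2][0] = min over k of (A[2][0] + B[0][0] = 4 + 4 = 8, A[2][1] + B[1][0] = 8 + 3 = 11, A[2][2] + B[2][0] = 1 + -2 = -1) = -1 (attained at k = 2)
  C[2][1] = min over k of (A[2][0] + B[0][1] = 4 + -1 = 3, A[2][1] + B[1][1] = 8 + -3 = 5, A[2][2] + B[2][1] = 1 + 7 = 8) = 3 (attained at k = 0)
  C[2][2] = min over k of (A[2][0] + B[0][2] = 4 + 4 = 8, A[2][1] + B[1][2] = 8 + -5 = 3, A[2][2] + B[2][2] = 1 + 6 = 7) = 3 (attained at k = 1)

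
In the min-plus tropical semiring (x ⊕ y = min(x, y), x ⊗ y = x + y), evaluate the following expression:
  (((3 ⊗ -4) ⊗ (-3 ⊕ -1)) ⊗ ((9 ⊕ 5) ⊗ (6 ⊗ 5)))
(((3 ⊗ -4) ⊗ (-3 ⊕ -1)) ⊗ ((9 ⊕ 5) ⊗ (6 ⊗ 5))) = 12

Expand innermost to outermost. Recall ⊕ takes the minimum of its arguments and ⊗ takes their sum. Working out the expression (((3 ⊗ -4) ⊗ (-3 ⊕ -1)) ⊗ ((9 ⊕ 5) ⊗ (6 ⊗ 5))) gives 12.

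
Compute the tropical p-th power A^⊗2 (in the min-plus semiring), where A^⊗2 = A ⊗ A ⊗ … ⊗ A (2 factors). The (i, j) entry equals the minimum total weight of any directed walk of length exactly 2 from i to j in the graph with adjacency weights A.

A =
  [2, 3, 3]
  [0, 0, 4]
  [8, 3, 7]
A^⊗2 =
  [3, 3, 5]
  [0, 0, 3]
  [3, 3, 7]

Each entry (A^⊗2)_ij equals the minimum over all length-2 walks i = v_0 → v_1 → … → v_2 = j of Σ_t A[v_t][v_{t+1}]. For example, for (i, j) = (0, 2) we minimise over 3 possible intermediate vertex sequences; the minimum is 5, attained along the walk 0 → 0 → 2.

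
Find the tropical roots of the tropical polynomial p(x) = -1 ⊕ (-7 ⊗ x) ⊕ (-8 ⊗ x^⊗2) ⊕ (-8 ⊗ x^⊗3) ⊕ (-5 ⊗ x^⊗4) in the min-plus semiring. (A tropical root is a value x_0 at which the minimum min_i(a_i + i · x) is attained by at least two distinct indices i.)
Roots: {-3, 0, 1, 6}

Each tropical root is a break point of the lower envelope of the lines y = a_i + i · x (there are 5 lines, with slopes 0, 1, ..., 4). Only the lines that attain the minimum somewhere contribute to roots; other lines are dominated. Here the surviving (envelope) indices are i = 4, i = 3, i = 2, i = 1, i = 0.
Intersections between consecutive envelope lines give the roots: for adjacent envelope indices i < j the intersection is x = (a_i − a_j) / (j − i). Reading off the sorted break points: {-3, 0, 1, 6}.
Verification: at each break x_0, at least two indices attain the minimum of min_i(a_i + i · x_0).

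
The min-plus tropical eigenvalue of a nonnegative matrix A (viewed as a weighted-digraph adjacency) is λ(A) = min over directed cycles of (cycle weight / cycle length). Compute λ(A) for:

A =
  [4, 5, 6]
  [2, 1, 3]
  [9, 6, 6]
λ(A) = 1

Enumerate directed cycles and compute their means (weight / length). Sample:
  cycle 0 → 0: weight = 4, length = 1, mean = 4/1 ≈ 4.000
  cycle 1 → 1: weight = 1, length = 1, mean = 1/1 ≈ 1.000
  cycle 2 → 2: weight = 6, length = 1, mean = 6/1 ≈ 6.000
  cycle 0 → 1 → 0: weight = 7, length = 2, mean = 7/2 ≈ 3.500
  cycle 0 → 2 → 0: weight = 15, length = 2, mean = 15/2 ≈ 7.500
  cycle 1 → 0 → 1: weight = 7, length = 2, mean = 7/2 ≈ 3.500
Minimum mean = 1.000, attained e.g. along the cycle 1 → 1 with weight 1 and length 1. So λ(A) = 1/1 = 1.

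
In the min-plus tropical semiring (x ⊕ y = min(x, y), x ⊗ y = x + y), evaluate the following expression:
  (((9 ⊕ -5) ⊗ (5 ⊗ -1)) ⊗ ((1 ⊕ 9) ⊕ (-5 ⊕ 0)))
(((9 ⊕ -5) ⊗ (5 ⊗ -1)) ⊗ ((1 ⊕ 9) ⊕ (-5 ⊕ 0))) = -6

Expand innermost to outermost. Recall ⊕ takes the minimum of its arguments and ⊗ takes their sum. Working out the expression (((9 ⊕ -5) ⊗ (5 ⊗ -1)) ⊗ ((1 ⊕ 9) ⊕ (-5 ⊕ 0))) gives -6.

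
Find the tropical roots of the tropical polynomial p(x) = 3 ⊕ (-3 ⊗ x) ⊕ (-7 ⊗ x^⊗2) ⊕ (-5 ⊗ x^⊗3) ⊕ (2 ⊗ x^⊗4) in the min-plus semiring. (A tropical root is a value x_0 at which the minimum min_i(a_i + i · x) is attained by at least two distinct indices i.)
Roots: {-7, -2, 4, 6}

Each tropical root is a break point of the lower envelope of the lines y = a_i + i · x (there are 5 lines, with slopes 0, 1, ..., 4). Only the lines that attain the minimum somewhere contribute to roots; other lines are dominated. Here the surviving (envelope) indices are i = 4, i = 3, i = 2, i = 1, i = 0.
Intersections between consecutive envelope lines give the roots: for adjacent envelope indices i < j the intersection is x = (a_i − a_j) / (j − i). Reading off the sorted break points: {-7, -2, 4, 6}.
Verification: at each break x_0, at least two indices attain the minimum of min_i(a_i + i · x_0).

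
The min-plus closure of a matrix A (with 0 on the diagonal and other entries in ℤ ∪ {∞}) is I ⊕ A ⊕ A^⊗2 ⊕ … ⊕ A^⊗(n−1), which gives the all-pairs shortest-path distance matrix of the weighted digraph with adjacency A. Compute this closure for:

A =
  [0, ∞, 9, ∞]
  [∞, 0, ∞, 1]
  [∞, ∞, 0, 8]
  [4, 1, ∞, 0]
Closure =
  [0, 18, 9, 17]
  [5, 0, 14, 1]
  [12, 9, 0, 8]
  [4, 1, 13, 0]

This is the Floyd-Warshall all-pairs shortest-path computation. For each intermediate vertex k = 0, 1, …, 3, update dist[i][j] ← min(dist[i][j], dist[i][k] + dist[k][j]). The final matrix gives, for each (i, j), the minimum total weight of any directed path from i to j (possibly empty when i = j).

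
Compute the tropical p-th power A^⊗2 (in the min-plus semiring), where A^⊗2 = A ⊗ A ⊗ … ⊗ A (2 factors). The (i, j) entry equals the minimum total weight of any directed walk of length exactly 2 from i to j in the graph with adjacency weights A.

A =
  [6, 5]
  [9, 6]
A^⊗2 =
  [12, 11]
  [15, 12]

Each entry (A^⊗2)_ij equals the minimum over all length-2 walks i = v_0 → v_1 → … → v_2 = j of Σ_t A[v_t][v_{t+1}]. For example, for (i, j) = (0, 1) we minimise over 2 possible intermediate vertex sequences; the minimum is 11, attained along the walk 0 → 0 → 1.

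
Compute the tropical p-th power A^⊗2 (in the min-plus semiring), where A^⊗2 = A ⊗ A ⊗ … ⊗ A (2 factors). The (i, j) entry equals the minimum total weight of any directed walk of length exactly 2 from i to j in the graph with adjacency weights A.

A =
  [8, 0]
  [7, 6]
A^⊗2 =
  [7, 6]
  [13, 7]

Each entry (A^⊗2)_ij equals the minimum over all length-2 walks i = v_0 → v_1 → … → v_2 = j of Σ_t A[v_t][v_{t+1}]. For example, for (i, j) = (0, 1) we minimise over 2 possible intermediate vertex sequences; the minimum is 6, attained along the walk 0 → 1 → 1.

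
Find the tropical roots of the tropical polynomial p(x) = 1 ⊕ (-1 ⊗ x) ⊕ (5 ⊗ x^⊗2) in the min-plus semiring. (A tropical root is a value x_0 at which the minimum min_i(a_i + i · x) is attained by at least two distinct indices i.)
Roots: {-6, 2}

Each tropical root is a break point of the lower envelope of the lines y = a_i + i · x (there are 3 lines, with slopes 0, 1, ..., 2). Only the lines that attain the minimum somewhere contribute to roots; other lines are dominated. Here the surviving (envelope) indices are i = 2, i = 1, i = 0.
Intersections between consecutive envelope lines give the roots: for adjacent envelope indices i < j the intersection is x = (a_i − a_j) / (j − i). Reading off the sorted break points: {-6, 2}.
Verification: at each break x_0, at least two indices attain the minimum of min_i(a_i + i · x_0).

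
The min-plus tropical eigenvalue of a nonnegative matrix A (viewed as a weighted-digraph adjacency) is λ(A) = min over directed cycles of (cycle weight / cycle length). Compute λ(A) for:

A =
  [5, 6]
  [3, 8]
λ(A) = 9/2

Enumerate directed cycles and compute their means (weight / length). Sample:
  cycle 0 → 0: weight = 5, length = 1, mean = 5/1 ≈ 5.000
  cycle 1 → 1: weight = 8, length = 1, mean = 8/1 ≈ 8.000
  cycle 0 → 1 → 0: weight = 9, length = 2, mean = 9/2 ≈ 4.500
  cycle 1 → 0 → 1: weight = 9, length = 2, mean = 9/2 ≈ 4.500
Minimum mean = 4.500, attained e.g. along the cycle 0 → 1 → 0 with weight 9 and length 2. So λ(A) = 9/2 = 9/2.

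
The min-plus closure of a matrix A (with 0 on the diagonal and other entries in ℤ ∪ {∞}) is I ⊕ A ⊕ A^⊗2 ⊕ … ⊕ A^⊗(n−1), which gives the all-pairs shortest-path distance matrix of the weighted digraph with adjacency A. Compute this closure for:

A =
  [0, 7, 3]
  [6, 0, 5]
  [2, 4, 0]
Closure =
  [0, 7, 3]
  [6, 0, 5]
  [2, 4, 0]

This is the Floyd-Warshall all-pairs shortest-path computation. For each intermediate vertex k = 0, 1, …, 2, update dist[i][j] ← min(dist[i][j], dist[i][k] + dist[k][j]). The final matrix gives, for each (i, j), the minimum total weight of any directed path from i to j (possibly empty when i = j).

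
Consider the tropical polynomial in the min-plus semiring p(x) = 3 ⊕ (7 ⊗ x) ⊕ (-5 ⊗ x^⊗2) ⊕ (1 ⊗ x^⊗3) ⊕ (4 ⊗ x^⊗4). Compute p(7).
p(7) = 3

A tropical monomial a ⊗ x^⊗i evaluates to a + i · x. Evaluating each term at x = 7:
  Term 0 contributes 3 + 0 · 7 = 3
  Term 1 contributes 7 + 1 · 7 = 14
  Term 2 contributes -5 + 2 · 7 = 9
  Term 3 contributes 1 + 3 · 7 = 22
  Term 4 contributes 4 + 4 · 7 = 32
p(7) = ⊕ of these = min[3, 14, 9, 22, 32] = 3.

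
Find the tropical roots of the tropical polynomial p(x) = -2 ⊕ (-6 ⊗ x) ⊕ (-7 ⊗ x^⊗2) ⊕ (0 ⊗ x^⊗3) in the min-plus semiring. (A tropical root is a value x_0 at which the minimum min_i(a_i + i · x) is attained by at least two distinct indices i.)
Roots: {-7, 1, 4}

Each tropical root is a break point of the lower envelope of the lines y = a_i + i · x (there are 4 lines, with slopes 0, 1, ..., 3). Only the lines that attain the minimum somewhere contribute to roots; other lines are dominated. Here the surviving (envelope) indices are i = 3, i = 2, i = 1, i = 0.
Intersections between consecutive envelope lines give the roots: for adjacent envelope indices i < j the intersection is x = (a_i − a_j) / (j − i). Reading off the sorted break points: {-7, 1, 4}.
Verification: at each break x_0, at least two indices attain the minimum of min_i(a_i + i · x_0).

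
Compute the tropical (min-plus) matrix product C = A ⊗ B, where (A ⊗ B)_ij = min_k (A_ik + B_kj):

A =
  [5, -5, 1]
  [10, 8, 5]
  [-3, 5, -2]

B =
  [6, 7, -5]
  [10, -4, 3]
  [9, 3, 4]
A ⊗ B =
  [5, -9, -2]
  [14, 4, 5]
  [3, 1, -8]

Apply the min-plus product entry-by-entry:
  C[0][0] = min over k of (A[0][0] + B[0][0] = 5 + 6 = 11, A[0][1] + B[1][0] = -5 + 10 = 5, A[0][2] + B[2][0] = 1 + 9 = 10) = 5 (attained at k = 1)
  C[0][1] = min over k of (A[0][0] + B[0][1] = 5 + 7 = 12, A[0][1] + B[1][1] = -5 + -4 = -9, A[0][2] + B[2][1] = 1 + 3 = 4) = -9 (attained at k = 1)
  C[0][2] = min over k of (A[0][0] + B[0][2] = 5 + -5 = 0, A[0][1] + B[1][2] = -5 + 3 = -2, A[0][2] + B[2][2] = 1 + 4 = 5) = -2 (attained at k = 1)
  C[1][0] = min over k of (A[1][0] + B[0][0] = 10 + 6 = 16, A[1][1] + B[1][0] = 8 + 10 = 18, A[1][2] + B[2][0] = 5 + 9 = 14) = 14 (attained at k = 2)
  C[1][1] = min over k of (A[1][0] + B[0][1] = 10 + 7 = 17, A[1][1] + B[1][1] = 8 + -4 = 4, A[1][2] + B[2][1] = 5 + 3 = 8) = 4 (attained at k = 1)
  C[1][2] = min over k of (A[1][0] + B[0][2] = 10 + -5 = 5, A[1][1] + B[1][2] = 8 + 3 = 11, A[1][2] + B[2][2] = 5 + 4 = 9) = 5 (attained at k = 0)
  C[2][0] = min over k of (A[2][0] + B[0][0] = -3 + 6 = 3, A[2][1] + B[1][0] = 5 + 10 = 15, A[2][2] + B[2][0] = -2 + 9 = 7) = 3 (attained at k = 0)
  C[2][1] = min over k of (A[2][0] + B[0][1] = -3 + 7 = 4, A[2][1] + B[1][1] = 5 + -4 = 1, A[2][2] + B[2][1] = -2 + 3 = 1) = 1 (attained at k = 1)
  C[2][2] = min over k of (A[2][0] + B[0][2] = -3 + -5 = -8, A[2][1] + B[1][2] = 5 + 3 = 8, A[2][2] + B[2][2] = -2 + 4 = 2) = -8 (attained at k = 0)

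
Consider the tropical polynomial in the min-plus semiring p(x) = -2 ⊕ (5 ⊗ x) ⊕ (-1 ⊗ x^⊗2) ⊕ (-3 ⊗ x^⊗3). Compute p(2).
p(2) = -2

A tropical monomial a ⊗ x^⊗i evaluates to a + i · x. Evaluating each term at x = 2:
  Term 0 contributes -2 + 0 · 2 = -2
  Term 1 contributes 5 + 1 · 2 = 7
  Term 2 contributes -1 + 2 · 2 = 3
  Term 3 contributes -3 + 3 · 2 = 3
p(2) = ⊕ of these = min[-2, 7, 3, 3] = -2.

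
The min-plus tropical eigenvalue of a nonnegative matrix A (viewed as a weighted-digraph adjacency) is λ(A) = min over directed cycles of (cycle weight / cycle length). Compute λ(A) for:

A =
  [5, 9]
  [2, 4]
λ(A) = 4

Enumerate directed cycles and compute their means (weight / length). Sample:
  cycle 0 → 0: weight = 5, length = 1, mean = 5/1 ≈ 5.000
  cycle 1 → 1: weight = 4, length = 1, mean = 4/1 ≈ 4.000
  cycle 0 → 1 → 0: weight = 11, length = 2, mean = 11/2 ≈ 5.500
  cycle 1 → 0 → 1: weight = 11, length = 2, mean = 11/2 ≈ 5.500
Minimum mean = 4.000, attained e.g. along the cycle 1 → 1 with weight 4 and length 1. So λ(A) = 4/1 = 4.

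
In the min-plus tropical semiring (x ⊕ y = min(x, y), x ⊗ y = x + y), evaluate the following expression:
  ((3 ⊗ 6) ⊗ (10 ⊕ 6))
((3 ⊗ 6) ⊗ (10 ⊕ 6)) = 15

Expand innermost to outermost. Recall ⊕ takes the minimum of its arguments and ⊗ takes their sum. Working out the expression ((3 ⊗ 6) ⊗ (10 ⊕ 6)) gives 15.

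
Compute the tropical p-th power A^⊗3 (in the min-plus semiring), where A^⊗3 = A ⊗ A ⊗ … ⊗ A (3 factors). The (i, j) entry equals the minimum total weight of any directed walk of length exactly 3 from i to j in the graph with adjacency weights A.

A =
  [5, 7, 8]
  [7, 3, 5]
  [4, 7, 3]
A^⊗3 =
  [15, 13, 14]
  [12, 9, 11]
  [10, 13, 9]

Each entry (A^⊗3)_ij equals the minimum over all length-3 walks i = v_0 → v_1 → … → v_3 = j of Σ_t A[v_t][v_{t+1}]. For example, for (i, j) = (0, 2) we minimise over 9 possible intermediate vertex sequences; the minimum is 14, attained along the walk 0 → 2 → 2 → 2.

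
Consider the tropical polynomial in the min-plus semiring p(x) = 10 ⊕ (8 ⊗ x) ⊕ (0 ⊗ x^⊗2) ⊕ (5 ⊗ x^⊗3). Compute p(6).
p(6) = 10

A tropical monomial a ⊗ x^⊗i evaluates to a + i · x. Evaluating each term at x = 6:
  Term 0 contributes 10 + 0 · 6 = 10
  Term 1 contributes 8 + 1 · 6 = 14
  Term 2 contributes 0 + 2 · 6 = 12
  Term 3 contributes 5 + 3 · 6 = 23
p(6) = ⊕ of these = min[10, 14, 12, 23] = 10.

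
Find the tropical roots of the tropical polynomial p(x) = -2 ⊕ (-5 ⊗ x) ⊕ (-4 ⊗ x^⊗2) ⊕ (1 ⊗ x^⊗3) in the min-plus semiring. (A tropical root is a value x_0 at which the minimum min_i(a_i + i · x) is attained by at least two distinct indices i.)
Roots: {-5, -1, 3}

Each tropical root is a break point of the lower envelope of the lines y = a_i + i · x (there are 4 lines, with slopes 0, 1, ..., 3). Only the lines that attain the minimum somewhere contribute to roots; other lines are dominated. Here the surviving (envelope) indices are i = 3, i = 2, i = 1, i = 0.
Intersections between consecutive envelope lines give the roots: for adjacent envelope indices i < j the intersection is x = (a_i − a_j) / (j − i). Reading off the sorted break points: {-5, -1, 3}.
Verification: at each break x_0, at least two indices attain the minimum of min_i(a_i + i · x_0).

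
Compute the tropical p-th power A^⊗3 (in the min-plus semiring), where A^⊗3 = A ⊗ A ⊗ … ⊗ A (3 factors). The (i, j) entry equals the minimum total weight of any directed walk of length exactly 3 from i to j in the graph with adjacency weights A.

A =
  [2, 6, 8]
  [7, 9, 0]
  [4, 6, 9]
A^⊗3 =
  [6, 10, 8]
  [6, 10, 6]
  [8, 12, 10]

Each entry (A^⊗3)_ij equals the minimum over all length-3 walks i = v_0 → v_1 → … → v_3 = j of Σ_t A[v_t][v_{t+1}]. For example, for (i, j) = (0, 2) we minimise over 9 possible intermediate vertex sequences; the minimum is 8, attained along the walk 0 → 0 → 1 → 2.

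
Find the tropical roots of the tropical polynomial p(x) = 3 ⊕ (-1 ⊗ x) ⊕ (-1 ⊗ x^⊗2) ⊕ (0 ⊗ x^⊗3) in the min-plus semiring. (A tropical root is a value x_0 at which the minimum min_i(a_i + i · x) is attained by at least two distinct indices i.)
Roots: {-1, 0, 4}

Each tropical root is a break point of the lower envelope of the lines y = a_i + i · x (there are 4 lines, with slopes 0, 1, ..., 3). Only the lines that attain the minimum somewhere contribute to roots; other lines are dominated. Here the surviving (envelope) indices are i = 3, i = 2, i = 1, i = 0.
Intersections between consecutive envelope lines give the roots: for adjacent envelope indices i < j the intersection is x = (a_i − a_j) / (j − i). Reading off the sorted break points: {-1, 0, 4}.
Verification: at each break x_0, at least two indices attain the minimum of min_i(a_i + i · x_0).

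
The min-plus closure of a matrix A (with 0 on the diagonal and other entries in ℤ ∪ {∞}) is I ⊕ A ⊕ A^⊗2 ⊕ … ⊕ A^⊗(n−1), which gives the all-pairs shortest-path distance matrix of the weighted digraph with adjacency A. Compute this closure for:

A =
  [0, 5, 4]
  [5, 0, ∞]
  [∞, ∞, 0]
Closure =
  [0, 5, 4]
  [5, 0, 9]
  [∞, ∞, 0]

This is the Floyd-Warshall all-pairs shortest-path computation. For each intermediate vertex k = 0, 1, …, 2, update dist[i][j] ← min(dist[i][j], dist[i][k] + dist[k][j]). The final matrix gives, for each (i, j), the minimum total weight of any directed path from i to j (possibly empty when i = j).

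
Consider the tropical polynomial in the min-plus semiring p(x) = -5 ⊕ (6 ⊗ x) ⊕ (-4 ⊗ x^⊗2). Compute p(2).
p(2) = -5

A tropical monomial a ⊗ x^⊗i evaluates to a + i · x. Evaluating each term at x = 2:
  Term 0 contributes -5 + 0 · 2 = -5
  Term 1 contributes 6 + 1 · 2 = 8
  Term 2 contributes -4 + 2 · 2 = 0
p(2) = ⊕ of these = min[-5, 8, 0] = -5.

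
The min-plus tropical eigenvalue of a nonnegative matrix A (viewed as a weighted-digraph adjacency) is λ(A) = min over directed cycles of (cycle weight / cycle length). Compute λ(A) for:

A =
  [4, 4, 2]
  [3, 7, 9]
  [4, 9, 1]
λ(A) = 1

Enumerate directed cycles and compute their means (weight / length). Sample:
  cycle 0 → 0: weight = 4, length = 1, mean = 4/1 ≈ 4.000
  cycle 1 → 1: weight = 7, length = 1, mean = 7/1 ≈ 7.000
  cycle 2 → 2: weight = 1, length = 1, mean = 1/1 ≈ 1.000
  cycle 0 → 1 → 0: weight = 7, length = 2, mean = 7/2 ≈ 3.500
  cycle 0 → 2 → 0: weight = 6, length = 2, mean = 6/2 ≈ 3.000
  cycle 1 → 0 → 1: weight = 7, length = 2, mean = 7/2 ≈ 3.500
Minimum mean = 1.000, attained e.g. along the cycle 2 → 2 with weight 1 and length 1. So λ(A) = 1/1 = 1.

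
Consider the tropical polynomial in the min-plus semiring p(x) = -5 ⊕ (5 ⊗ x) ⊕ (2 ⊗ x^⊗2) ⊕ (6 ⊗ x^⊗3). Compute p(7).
p(7) = -5

A tropical monomial a ⊗ x^⊗i evaluates to a + i · x. Evaluating each term at x = 7:
  Term 0 contributes -5 + 0 · 7 = -5
  Term 1 contributes 5 + 1 · 7 = 12
  Term 2 contributes 2 + 2 · 7 = 16
  Term 3 contributes 6 + 3 · 7 = 27
p(7) = ⊕ of these = min[-5, 12, 16, 27] = -5.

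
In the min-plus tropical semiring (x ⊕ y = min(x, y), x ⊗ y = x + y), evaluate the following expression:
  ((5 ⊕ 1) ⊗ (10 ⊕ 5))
((5 ⊕ 1) ⊗ (10 ⊕ 5)) = 6

Expand innermost to outermost. Recall ⊕ takes the minimum of its arguments and ⊗ takes their sum. Working out the expression ((5 ⊕ 1) ⊗ (10 ⊕ 5)) gives 6.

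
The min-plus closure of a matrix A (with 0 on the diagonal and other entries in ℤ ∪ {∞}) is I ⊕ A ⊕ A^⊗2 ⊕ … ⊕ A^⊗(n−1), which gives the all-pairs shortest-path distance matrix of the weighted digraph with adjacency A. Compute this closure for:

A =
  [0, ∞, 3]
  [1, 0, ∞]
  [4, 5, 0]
Closure =
  [0, 8, 3]
  [1, 0, 4]
  [4, 5, 0]

This is the Floyd-Warshall all-pairs shortest-path computation. For each intermediate vertex k = 0, 1, …, 2, update dist[i][j] ← min(dist[i][j], dist[i][k] + dist[k][j]). The final matrix gives, for each (i, j), the minimum total weight of any directed path from i to j (possibly empty when i = j).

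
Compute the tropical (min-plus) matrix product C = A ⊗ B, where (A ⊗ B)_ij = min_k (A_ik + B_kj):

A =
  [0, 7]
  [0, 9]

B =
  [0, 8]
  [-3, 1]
A ⊗ B =
  [0, 8]
  [0, 8]

Apply the min-plus product entry-by-entry:
  C[0][0] = min over k of (A[0][0] + B[0][0] = 0 + 0 = 0, A[0][1] + B[1][0] = 7 + -3 = 4) = 0 (attained at k = 0)
  C[0][1] = min over k of (A[0][0] + B[0][1] = 0 + 8 = 8, A[0][1] + B[1][1] = 7 + 1 = 8) = 8 (attained at k = 0)
  C[1][0] = min over k of (A[1][0] + B[0][0] = 0 + 0 = 0, A[1][1] + B[1][0] = 9 + -3 = 6) = 0 (attained at k = 0)
  C[1][1] = min over k of (A[1][0] + B[0][1] = 0 + 8 = 8, A[1][1] + B[1][1] = 9 + 1 = 10) = 8 (attained at k = 0)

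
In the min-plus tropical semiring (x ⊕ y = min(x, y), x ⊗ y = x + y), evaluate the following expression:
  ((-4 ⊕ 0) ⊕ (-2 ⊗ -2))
((-4 ⊕ 0) ⊕ (-2 ⊗ -2)) = -4

Expand innermost to outermost. Recall ⊕ takes the minimum of its arguments and ⊗ takes their sum. Working out the expression ((-4 ⊕ 0) ⊕ (-2 ⊗ -2)) gives -4.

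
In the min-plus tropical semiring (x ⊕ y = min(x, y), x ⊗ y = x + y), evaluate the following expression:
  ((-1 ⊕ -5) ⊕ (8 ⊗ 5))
((-1 ⊕ -5) ⊕ (8 ⊗ 5)) = -5

Expand innermost to outermost. Recall ⊕ takes the minimum of its arguments and ⊗ takes their sum. Working out the expression ((-1 ⊕ -5) ⊕ (8 ⊗ 5)) gives -5.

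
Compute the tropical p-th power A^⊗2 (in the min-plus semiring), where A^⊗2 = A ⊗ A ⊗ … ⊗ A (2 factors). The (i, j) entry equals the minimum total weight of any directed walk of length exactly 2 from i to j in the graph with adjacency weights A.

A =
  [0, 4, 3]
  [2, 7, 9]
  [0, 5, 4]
A^⊗2 =
  [0, 4, 3]
  [2, 6, 5]
  [0, 4, 3]

Each entry (A^⊗2)_ij equals the minimum over all length-2 walks i = v_0 → v_1 → … → v_2 = j of Σ_t A[v_t][v_{t+1}]. For example, for (i, j) = (0, 2) we minimise over 3 possible intermediate vertex sequences; the minimum is 3, attained along the walk 0 → 0 → 2.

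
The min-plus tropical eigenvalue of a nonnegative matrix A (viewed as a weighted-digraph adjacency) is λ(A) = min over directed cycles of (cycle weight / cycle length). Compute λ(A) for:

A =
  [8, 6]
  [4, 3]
λ(A) = 3

Enumerate directed cycles and compute their means (weight / length). Sample:
  cycle 0 → 0: weight = 8, length = 1, mean = 8/1 ≈ 8.000
  cycle 1 → 1: weight = 3, length = 1, mean = 3/1 ≈ 3.000
  cycle 0 → 1 → 0: weight = 10, length = 2, mean = 10/2 ≈ 5.000
  cycle 1 → 0 → 1: weight = 10, length = 2, mean = 10/2 ≈ 5.000
Minimum mean = 3.000, attained e.g. along the cycle 1 → 1 with weight 3 and length 1. So λ(A) = 3/1 = 3.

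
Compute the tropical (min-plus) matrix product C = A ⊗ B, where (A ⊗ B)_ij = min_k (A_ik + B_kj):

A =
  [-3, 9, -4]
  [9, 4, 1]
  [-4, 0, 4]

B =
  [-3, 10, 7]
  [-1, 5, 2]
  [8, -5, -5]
A ⊗ B =
  [-6, -9, -9]
  [3, -4, -4]
  [-7, -1, -1]

Apply the min-plus product entry-by-entry:
  C[0][0] = min over k of (A[0][0] + B[0][0] = -3 + -3 = -6, A[0][1] + B[1][0] = 9 + -1 = 8, A[0][2] + B[2][0] = -4 + 8 = 4) = -6 (attained at k = 0)
  C[0][1] = min over k of (A[0][0] + B[0][1] = -3 + 10 = 7, A[0][1] + B[1][1] = 9 + 5 = 14, A[0][2] + B[2][1] = -4 + -5 = -9) = -9 (attained at k = 2)
  C[0][2] = min over k of (A[0][0] + B[0][2] = -3 + 7 = 4, A[0][1] + B[1][2] = 9 + 2 = 11, A[0][2] + B[2][2] = -4 + -5 = -9) = -9 (attained at k = 2)
  C[1][0] = min over k of (A[1][0] + B[0][0] = 9 + -3 = 6, A[1][1] + B[1][0] = 4 + -1 = 3, A[1][2] + B[2][0] = 1 + 8 = 9) = 3 (attained at k = 1)
  C[1][1] = min over k of (A[1][0] + B[0][1] = 9 + 10 = 19, A[1][1] + B[1][1] = 4 + 5 = 9, A[1][2] + B[2][1] = 1 + -5 = -4) = -4 (attained at k = 2)
  C[1][2] = min over k of (A[1][0] + B[0][2] = 9 + 7 = 16, A[1][1] + B[1][2] = 4 + 2 = 6, A[1][2] + B[2][2] = 1 + -5 = -4) = -4 (attained at k = 2)
  C[2][0] = min over k of (A[2][0] + B[0][0] = -4 + -3 = -7, A[2][1] + B[1][0] = 0 + -1 = -1, A[2][2] + B[2][0] = 4 + 8 = 12) = -7 (attained at k = 0)
  C[2][1] = min over k of (A[2][0] + B[0][1] = -4 + 10 = 6, A[2][1] + B[1][1] = 0 + 5 = 5, A[2][2] + B[2][1] = 4 + -5 = -1) = -1 (attained at k = 2)
  C[2][2] = min over k of (A[2][0] + B[0][2] = -4 + 7 = 3, A[2][1] + B[1][2] = 0 + 2 = 2, A[2][2] + B[2][2] = 4 + -5 = -1) = -1 (attained at k = 2)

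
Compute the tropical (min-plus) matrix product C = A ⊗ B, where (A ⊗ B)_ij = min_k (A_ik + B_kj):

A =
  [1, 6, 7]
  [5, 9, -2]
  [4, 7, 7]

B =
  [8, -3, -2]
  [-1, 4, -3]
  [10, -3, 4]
A ⊗ B =
  [5, -2, -1]
  [8, -5, 2]
  [6, 1, 2]

Apply the min-plus product entry-by-entry:
  C[0][0] = min over k of (A[0][0] + B[0][0] = 1 + 8 = 9, A[0][1] + B[1][0] = 6 + -1 = 5, A[0][2] + B[2][0] = 7 + 10 = 17) = 5 (attained at k = 1)
  C[0][1] = min over k of (A[0][0] + B[0][1] = 1 + -3 = -2, A[0][1] + B[1][1] = 6 + 4 = 10, A[0][2] + B[2][1] = 7 + -3 = 4) = -2 (attained at k = 0)
  C[0][2] = min over k of (A[0][0] + B[0][2] = 1 + -2 = -1, A[0][1] + B[1][2] = 6 + -3 = 3, A[0][2] + B[2][2] = 7 + 4 = 11) = -1 (attained at k = 0)
  C[1][0] = min over k of (A[1][0] + B[0][0] = 5 + 8 = 13, A[1][1] + B[1][0] = 9 + -1 = 8, A[1][2] + B[2][0] = -2 + 10 = 8) = 8 (attained at k = 1)
  C[1][1] = min over k of (A[1][0] + B[0][1] = 5 + -3 = 2, A[1][1] + B[1][1] = 9 + 4 = 13, A[1][2] + B[2][1] = -2 + -3 = -5) = -5 (attained at k = 2)
  C[1][2] = min over k of (A[1][0] + B[0][2] = 5 + -2 = 3, A[1][1] + B[1][2] = 9 + -3 = 6, A[1][2] + B[2][2] = -2 + 4 = 2) = 2 (attained at k = 2)
  C[2][0] = min over k of (A[2][0] + B[0][0] = 4 + 8 = 12, A[2][1] + B[1][0] = 7 + -1 = 6, A[2][2] + B[2][0] = 7 + 10 = 17) = 6 (attained at k = 1)
  C[2][1] = min over k of (A[2][0] + B[0][1] = 4 + -3 = 1, A[2][1] + B[1][1] = 7 + 4 = 11, A[2][2] + B[2][1] = 7 + -3 = 4) = 1 (attained at k = 0)
  C[2][2] = min over k of (A[2][0] + B[0][2] = 4 + -2 = 2, A[2][1] + B[1][2] = 7 + -3 = 4, A[2][2] + B[2][2] = 7 + 4 = 11) = 2 (attained at k = 0)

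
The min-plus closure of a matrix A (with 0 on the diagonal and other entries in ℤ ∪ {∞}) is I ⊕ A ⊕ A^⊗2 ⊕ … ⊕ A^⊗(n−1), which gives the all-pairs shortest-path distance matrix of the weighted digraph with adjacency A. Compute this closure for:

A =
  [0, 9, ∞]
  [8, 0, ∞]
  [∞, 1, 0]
Closure =
  [0, 9, ∞]
  [8, 0, ∞]
  [9, 1, 0]

This is the Floyd-Warshall all-pairs shortest-path computation. For each intermediate vertex k = 0, 1, …, 2, update dist[i][j] ← min(dist[i][j], dist[i][k] + dist[k][j]). The final matrix gives, for each (i, j), the minimum total weight of any directed path from i to j (possibly empty when i = j).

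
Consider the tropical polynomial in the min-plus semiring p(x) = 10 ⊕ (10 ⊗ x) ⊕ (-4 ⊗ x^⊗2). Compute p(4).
p(4) = 4

A tropical monomial a ⊗ x^⊗i evaluates to a + i · x. Evaluating each term at x = 4:
  Term 0 contributes 10 + 0 · 4 = 10
  Term 1 contributes 10 + 1 · 4 = 14
  Term 2 contributes -4 + 2 · 4 = 4
p(4) = ⊕ of these = min[10, 14, 4] = 4.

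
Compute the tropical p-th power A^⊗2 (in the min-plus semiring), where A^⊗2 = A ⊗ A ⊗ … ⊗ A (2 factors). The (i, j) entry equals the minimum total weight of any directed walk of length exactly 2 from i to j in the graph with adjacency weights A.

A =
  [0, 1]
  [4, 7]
A^⊗2 =
  [0, 1]
  [4, 5]

Each entry (A^⊗2)_ij equals the minimum over all length-2 walks i = v_0 → v_1 → … → v_2 = j of Σ_t A[v_t][v_{t+1}]. For example, for (i, j) = (0, 1) we minimise over 2 possible intermediate vertex sequences; the minimum is 1, attained along the walk 0 → 0 → 1.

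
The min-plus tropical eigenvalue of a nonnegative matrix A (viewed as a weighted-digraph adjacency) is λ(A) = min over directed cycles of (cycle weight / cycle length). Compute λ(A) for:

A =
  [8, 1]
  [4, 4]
λ(A) = 5/2

Enumerate directed cycles and compute their means (weight / length). Sample:
  cycle 0 → 0: weight = 8, length = 1, mean = 8/1 ≈ 8.000
  cycle 1 → 1: weight = 4, length = 1, mean = 4/1 ≈ 4.000
  cycle 0 → 1 → 0: weight = 5, length = 2, mean = 5/2 ≈ 2.500
  cycle 1 → 0 → 1: weight = 5, length = 2, mean = 5/2 ≈ 2.500
Minimum mean = 2.500, attained e.g. along the cycle 0 → 1 → 0 with weight 5 and length 2. So λ(A) = 5/2 = 5/2.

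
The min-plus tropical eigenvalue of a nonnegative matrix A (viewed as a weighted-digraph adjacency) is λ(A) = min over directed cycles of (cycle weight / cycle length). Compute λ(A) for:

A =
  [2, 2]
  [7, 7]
λ(A) = 2

Enumerate directed cycles and compute their means (weight / length). Sample:
  cycle 0 → 0: weight = 2, length = 1, mean = 2/1 ≈ 2.000
  cycle 1 → 1: weight = 7, length = 1, mean = 7/1 ≈ 7.000
  cycle 0 → 1 → 0: weight = 9, length = 2, mean = 9/2 ≈ 4.500
  cycle 1 → 0 → 1: weight = 9, length = 2, mean = 9/2 ≈ 4.500
Minimum mean = 2.000, attained e.g. along the cycle 0 → 0 with weight 2 and length 1. So λ(A) = 2/1 = 2.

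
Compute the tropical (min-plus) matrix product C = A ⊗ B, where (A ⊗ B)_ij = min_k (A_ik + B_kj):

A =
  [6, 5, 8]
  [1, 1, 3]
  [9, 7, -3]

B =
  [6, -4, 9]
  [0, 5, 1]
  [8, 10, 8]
A ⊗ B =
  [5, 2, 6]
  [1, -3, 2]
  [5, 5, 5]

Apply the min-plus product entry-by-entry:
  C[0][0] = min over k of (A[0][0] + B[0][0] = 6 + 6 = 12, A[0][1] + B[1][0] = 5 + 0 = 5, A[0][2] + B[2][0] = 8 + 8 = 16) = 5 (attained at k = 1)
  C[0][1] = min over k of (A[0][0] + B[0][1] = 6 + -4 = 2, A[0][1] + B[1][1] = 5 + 5 = 10, A[0][2] + B[2][1] = 8 + 10 = 18) = 2 (attained at k = 0)
  C[0][2] = min over k of (A[0][0] + B[0][2] = 6 + 9 = 15, A[0][1] + B[1][2] = 5 + 1 = 6, A[0][2] + B[2][2] = 8 + 8 = 16) = 6 (attained at k = 1)
  C[1][0] = min over k of (A[1][0] + B[0][0] = 1 + 6 = 7, A[1][1] + B[1][0] = 1 + 0 = 1, A[1][2] + B[2][0] = 3 + 8 = 11) = 1 (attained at k = 1)
  C[1][1] = min over k of (A[1][0] + B[0][1] = 1 + -4 = -3, A[1][1] + B[1][1] = 1 + 5 = 6, A[1][2] + B[2][1] = 3 + 10 = 13) = -3 (attained at k = 0)
  C[1][2] = min over k of (A[1][0] + B[0][2] = 1 + 9 = 10, A[1][1] + B[1][2] = 1 + 1 = 2, A[1][2] + B[2][2] = 3 + 8 = 11) = 2 (attained at k = 1)
  C[2][0] = min over k of (A[2][0] + B[0][0] = 9 + 6 = 15, A[2][1] + B[1][0] = 7 + 0 = 7, A[2][2] + B[2][0] = -3 + 8 = 5) = 5 (attained at k = 2)
  C[2][1] = min over k of (A[2][0] + B[0][1] = 9 + -4 = 5, A[2][1] + B[1][1] = 7 + 5 = 12, A[2][2] + B[2][1] = -3 + 10 = 7) = 5 (attained at k = 0)
  C[2][2] = min over k of (A[2][0] + B[0][2] = 9 + 9 = 18, A[2][1] + B[1][2] = 7 + 1 = 8, A[2][2] + B[2][2] = -3 + 8 = 5) = 5 (attained at k = 2)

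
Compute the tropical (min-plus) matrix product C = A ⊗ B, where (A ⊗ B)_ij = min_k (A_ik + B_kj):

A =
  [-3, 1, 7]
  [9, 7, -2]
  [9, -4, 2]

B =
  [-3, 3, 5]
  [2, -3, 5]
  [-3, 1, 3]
A ⊗ B =
  [-6, -2, 2]
  [-5, -1, 1]
  [-2, -7, 1]

Apply the min-plus product entry-by-entry:
  C[0][0] = min over k of (A[0][0] + B[0][0] = -3 + -3 = -6, A[0][1] + B[1][0] = 1 + 2 = 3, A[0][2] + B[2][0] = 7 + -3 = 4) = -6 (attained at k = 0)
  C[0][1] = min over k of (A[0][0] + B[0][1] = -3 + 3 = 0, A[0][1] + B[1][1] = 1 + -3 = -2, A[0][2] + B[2][1] = 7 + 1 = 8) = -2 (attained at k = 1)
  C[0][2] = min over k of (A[0][0] + B[0][2] = -3 + 5 = 2, A[0][1] + B[1][2] = 1 + 5 = 6, A[0][2] + B[2][2] = 7 + 3 = 10) = 2 (attained at k = 0)
  C[1][0] = min over k of (A[1][0] + B[0][0] = 9 + -3 = 6, A[1][1] + B[1][0] = 7 + 2 = 9, A[1][2] + B[2][0] = -2 + -3 = -5) = -5 (attained at k = 2)
  C[1][1] = min over k of (A[1][0] + B[0][1] = 9 + 3 = 12, A[1][1] + B[1][1] = 7 + -3 = 4, A[1][2] + B[2][1] = -2 + 1 = -1) = -1 (attained at k = 2)
  C[1][2] = min over k of (A[1][0] + B[0][2] = 9 + 5 = 14, A[1][1] + B[1][2] = 7 + 5 = 12, A[1][2] + B[2][2] = -2 + 3 = 1) = 1 (attained at k = 2)
  C[2][0] = min over k of (A[2][0] + B[0][0] = 9 + -3 = 6, A[2][1] + B[1][0] = -4 + 2 = -2, A[2][2] + B[2][0] = 2 + -3 = -1) = -2 (attained at k = 1)
  C[2][1] = min over k of (A[2][0] + B[0][1] = 9 + 3 = 12, A[2][1] + B[1][1] = -4 + -3 = -7, A[2][2] + B[2][1] = 2 + 1 = 3) = -7 (attained at k = 1)
  C[2][2] = min over k of (A[2][0] + B[0][2] = 9 + 5 = 14, A[2][1] + B[1][2] = -4 + 5 = 1, A[2][2] + B[2][2] = 2 + 3 = 5) = 1 (attained at k = 1)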